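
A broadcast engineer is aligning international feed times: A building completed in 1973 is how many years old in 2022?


Birth year: 1973
Current year: 2022
Age = current year - birth year
Age = 2022 - 1973 = 49

49


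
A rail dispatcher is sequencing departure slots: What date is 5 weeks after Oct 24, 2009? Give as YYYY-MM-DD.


Start: 2009-10-24
Weeks to add: 5
Convert to days: 5 x 7 = 35 days
Add 35 days to 2009-10-24
Result: 2009-11-28

2009-11-28


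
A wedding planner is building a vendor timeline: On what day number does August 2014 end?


Month: August
Year: 2014
August is a 31-day month
Total: 31 days

31


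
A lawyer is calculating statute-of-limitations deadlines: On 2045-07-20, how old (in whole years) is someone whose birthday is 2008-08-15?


Birth: 2008-08-15
Reference: 2045-07-20
Year difference: 2045 - 2008 = 37
Has birthday (08-15) occurred by 07-20? No
Birthday not yet reached this year -> subtract 1
Age in full years: 36

36


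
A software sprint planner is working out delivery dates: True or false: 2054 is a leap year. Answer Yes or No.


Year: 2054
Divisible by 4? 2054 / 4 = 513.5 -> No
Not divisible by 4, so NOT a leap year

No


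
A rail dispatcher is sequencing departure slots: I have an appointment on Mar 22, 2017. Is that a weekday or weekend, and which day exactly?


Date: 2017-03-22
January 1, 2017 is a Sunday
Day of year: 81
Offset from Jan 1: 80 days
80 mod 7 = 3
Result: Wednesday

Wednesday


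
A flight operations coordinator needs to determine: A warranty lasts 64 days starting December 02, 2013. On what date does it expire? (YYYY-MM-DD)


Start: 2013-12-02
Adding 64 days
Days remaining in December: 29
After December: 35 days still to add
January 2014: 31 days, 4 remaining
February 2014 has 28 days, need 4
Result: 2014-02-04

2014-02-04


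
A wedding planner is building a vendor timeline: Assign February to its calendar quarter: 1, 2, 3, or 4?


Month: February (month 2)
Q1: January-March (months 1-3)
Q2: April-June (months 4-6)
Q3: July-September (months 7-9)
Q4: October-December (months 10-12)
Month 2 falls in Q1

1


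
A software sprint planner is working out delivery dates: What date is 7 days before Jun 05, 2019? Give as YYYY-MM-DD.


Start: 2019-06-05
Subtracting 7 days
Days already passed in June: 5
After going back through June: 2 more days to subtract
May 2019 has 31 days, need 2
Result: 2019-05-29

2019-05-29


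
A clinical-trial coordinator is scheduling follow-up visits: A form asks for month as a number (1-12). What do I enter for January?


Calendar month order:
1. January <--
2. February
January is month number 1

1


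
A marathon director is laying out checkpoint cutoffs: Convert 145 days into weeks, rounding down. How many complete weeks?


Total days: 145
Days per week: 7
Division: 145 / 7 = 20 remainder 5
Complete weeks: 20
Remaining days: 5

20


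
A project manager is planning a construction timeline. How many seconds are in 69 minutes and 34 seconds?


Minutes: 69
Extra seconds: 34
Seconds per minute: 60
Minutes to seconds: 69 x 60 = 4140
Total: 4140 + 34 = 4174

4174


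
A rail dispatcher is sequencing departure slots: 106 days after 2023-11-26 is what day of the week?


Start: 2023-11-26 (Sunday)
Step 1 - find target date: add 106 days
  2023-11-26 + 106 days = 2024-03-11
Step 2 - day of week:
  106 mod 7 = 1
  Sunday + 1 days -> Monday
Result: Monday (2024-03-11)

Monday


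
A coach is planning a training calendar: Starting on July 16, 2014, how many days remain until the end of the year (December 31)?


Start: July 16, 2014
End: December 31, 2014
Days left in July: 15
August: 31
September: 30
October: 31
November: 30
... plus remaining months
Sum of remaining months: 153
Total: 15 + 153 = 168

168


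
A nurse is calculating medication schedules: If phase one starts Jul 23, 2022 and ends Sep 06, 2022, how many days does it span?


Start date: 2022-07-23
End date: 2022-09-06
Jul 2022: +9 days
Aug 2022: +31 days
Sep 2022: +5 days
Total: 45 days

45


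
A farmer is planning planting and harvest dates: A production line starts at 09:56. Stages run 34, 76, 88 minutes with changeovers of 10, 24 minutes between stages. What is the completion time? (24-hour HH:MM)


Start: 09:56 = 596 min from midnight
  after task 1 (34 min): 10:30
  after break (10 min): 10:40
  after task 2 (76 min): 11:56
  after break (24 min): 12:20
  after task 3 (88 min): 13:48
Total elapsed: 232 minutes
End time: 13:48

13:48


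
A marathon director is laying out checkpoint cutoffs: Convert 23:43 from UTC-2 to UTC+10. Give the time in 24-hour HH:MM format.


Local time: 23:43 at UTC-2 (offset -2h)
Target zone: UTC+10 (offset 10h)
Difference: 10 - (-2) = 12 hours
Calculation: 23 + (12) = 35
Wraparound: (35) mod 24 = 11
Result: 11:43

11:43


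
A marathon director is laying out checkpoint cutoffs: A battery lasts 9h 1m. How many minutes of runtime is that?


Hours: 9
Extra minutes: 1
Minutes per hour: 60
Hours to minutes: 9 x 60 = 540
Total: 540 + 1 = 541

541


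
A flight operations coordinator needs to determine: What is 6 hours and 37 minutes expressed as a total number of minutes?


Hours: 6
Minutes: 37
Convert hours to minutes: 6 x 60 = 360
Add remaining minutes: 360 + 37 = 397

397


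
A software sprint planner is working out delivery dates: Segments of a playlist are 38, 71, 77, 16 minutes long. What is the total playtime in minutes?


Durations: 38, 71, 77, 16
Running sum: 38
+ 71 = 109
+ 77 = 186
+ 16 = 202
Total duration: 202 minutes
That is 3 hours and 22 minutes

202


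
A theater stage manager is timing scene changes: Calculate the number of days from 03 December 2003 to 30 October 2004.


Start date: 2003-12-03
End date: 2004-10-30
Dec 2003: +29 days
Jan 2004: +31 days
Feb 2004: +29 days
... (8 more months)
Total: 332 days

332


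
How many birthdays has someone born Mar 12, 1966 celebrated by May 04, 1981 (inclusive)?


Birth: 1966-03-12
Reference: 1981-05-04
Year difference: 1981 - 1966 = 15
Has birthday (03-12) occurred by 05-04? Yes
Age in full years: 15

15


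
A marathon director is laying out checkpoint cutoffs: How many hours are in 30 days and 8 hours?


Days: 30
Extra hours: 8
Hours per day: 24
Days to hours: 30 x 24 = 720
Total: 720 + 8 = 728

728


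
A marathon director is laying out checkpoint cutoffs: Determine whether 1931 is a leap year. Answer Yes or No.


Year: 1931
Divisible by 4? 1931 / 4 = 482.75 -> No
Not divisible by 4, so NOT a leap year

No


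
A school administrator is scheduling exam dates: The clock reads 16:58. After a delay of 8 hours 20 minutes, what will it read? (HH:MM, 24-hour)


Start time: 16:58
Adding: 8 hours 20 minutes
Minutes: 58 + 20 = 78
Minute overflow: 78 >= 60, so carry 1 hour, minutes = 18
Hours: 16 + 8 + 1 = 25
Hour wraparound: 25 mod 24 = 1
Result: 01:18

01:18


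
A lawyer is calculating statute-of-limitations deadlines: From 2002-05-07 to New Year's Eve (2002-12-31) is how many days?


Start: May 07, 2002
End: December 31, 2002
Days left in May: 24
June: 30
July: 31
August: 31
September: 30
... plus remaining months
Sum of remaining months: 214
Total: 24 + 214 = 238

238


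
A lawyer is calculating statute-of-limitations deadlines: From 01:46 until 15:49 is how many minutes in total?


Start time: 01:46 = 106 minutes from midnight
End time: 15:49 = 949 minutes from midnight
Difference: 949 - 106 = 843 minutes
That is 14 hours and 3 minutes

843


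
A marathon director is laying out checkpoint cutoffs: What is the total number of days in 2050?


Year: 2050
Check leap year rules:
Divisible by 4? No
2050 is not a leap year
Days: 365

365


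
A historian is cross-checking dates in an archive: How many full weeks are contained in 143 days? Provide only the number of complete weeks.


Total days: 143
Days per week: 7
Division: 143 / 7 = 20 remainder 3
Complete weeks: 20
Remaining days: 3

20


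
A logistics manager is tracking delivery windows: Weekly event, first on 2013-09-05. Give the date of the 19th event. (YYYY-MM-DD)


First occurrence: 2013-09-05 (occurrence 1)
Each occurrence is 7 days after the previous.
Occurrence 19 is 18 weeks after the first.
18 weeks = 126 days
2013-09-05 + 126 days = 2014-01-09

2014-01-09


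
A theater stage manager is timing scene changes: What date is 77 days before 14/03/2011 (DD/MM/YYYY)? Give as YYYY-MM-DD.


Start: 2011-03-14
Subtracting 77 days
Days already passed in March: 14
After going back through March: 63 more days to subtract
February 2011: 28 days, 35 remaining
January 2011: 31 days, 4 remaining
December 2010 has 31 days, need 4
Result: 2010-12-27

2010-12-27


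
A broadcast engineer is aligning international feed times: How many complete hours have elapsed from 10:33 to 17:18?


Start: 10:33
End: 17:18
Hour difference: 17 - 10 = 7 hours
Minute difference: 18 - 33 = -15 minutes
Total minutes: 405
Complete hours: 405 / 60 = 6 (remainder 45)

6


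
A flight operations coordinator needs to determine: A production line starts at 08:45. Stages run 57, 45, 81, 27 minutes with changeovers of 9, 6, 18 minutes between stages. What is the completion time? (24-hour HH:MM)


Start: 08:45 = 525 min from midnight
  after task 1 (57 min): 09:42
  after break (9 min): 09:51
  after task 2 (45 min): 10:36
  after break (6 min): 10:42
  after task 3 (81 min): 12:03
  after break (18 min): 12:21
  after task 4 (27 min): 12:48
Total elapsed: 243 minutes
End time: 12:48

12:48


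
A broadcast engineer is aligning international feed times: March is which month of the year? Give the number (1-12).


Calendar month order:
2. February
3. March <--
4. April
March is month number 3

3


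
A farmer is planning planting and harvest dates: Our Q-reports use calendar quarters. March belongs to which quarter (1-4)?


Month: March (month 3)
Q1: January-March (months 1-3)
Q2: April-June (months 4-6)
Q3: July-September (months 7-9)
Q4: October-December (months 10-12)
Month 3 falls in Q1

1


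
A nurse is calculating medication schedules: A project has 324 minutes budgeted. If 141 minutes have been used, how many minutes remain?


Total budget: 324 minutes
Time used: 141 minutes
Remaining: 324 - 141 = 183 minutes
Percent used: 43.5%
Percent remaining: 56.5%

183


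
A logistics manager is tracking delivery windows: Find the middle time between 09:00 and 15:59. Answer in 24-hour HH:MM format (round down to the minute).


Start time: 09:00 = 540 minutes from midnight
End time: 15:59 = 959 minutes from midnight
Sum: 540 + 959 = 1499
Midpoint: 1499 / 2 = 749 minutes
Convert: 749 / 60 = 12 hours, 29 minutes
Result: 12:29

12:29


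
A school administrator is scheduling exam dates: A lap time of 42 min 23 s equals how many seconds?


Minutes: 42
Seconds: 23
Convert minutes to seconds: 42 x 60 = 2520
Add remaining seconds: 2520 + 23 = 2543

2543


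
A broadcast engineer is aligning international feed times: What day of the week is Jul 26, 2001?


Date: 2001-07-26
January 1, 2001 is a Monday
Day of year: 207
Offset from Jan 1: 206 days
206 mod 7 = 3
Result: Thursday

Thursday


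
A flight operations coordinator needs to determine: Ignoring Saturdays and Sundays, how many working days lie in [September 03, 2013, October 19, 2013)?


Start: 2013-09-03 (Tuesday)
End (exclusive): 2013-10-19 (Saturday)
Total calendar days: 46
Full weeks: 46 // 7 = 6 -> 30 weekdays
Remaining 4 days starting on Tuesday:
  Tue(w), Wed(w), Thu(w), Fri(w) -> 4 weekdays
Total business days: 30 + 4 = 34

34


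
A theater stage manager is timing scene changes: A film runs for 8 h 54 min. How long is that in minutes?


Hours: 8
Minutes: 54
Convert hours to minutes: 8 x 60 = 480
Add remaining minutes: 480 + 54 = 534

534


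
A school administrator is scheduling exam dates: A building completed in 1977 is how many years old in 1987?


Birth year: 1977
Current year: 1987
Age = current year - birth year
Age = 1987 - 1977 = 10

10


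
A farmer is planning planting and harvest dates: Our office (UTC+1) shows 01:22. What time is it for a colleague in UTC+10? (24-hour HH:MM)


Local time: 01:22 at UTC+1 (offset 1h)
Target zone: UTC+10 (offset 10h)
Difference: 10 - (1) = 9 hours
Calculation: 1 + (9) = 10
Result: 10:22

10:22


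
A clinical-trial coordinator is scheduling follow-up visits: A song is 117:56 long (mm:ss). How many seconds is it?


Minutes: 117
Extra seconds: 56
Seconds per minute: 60
Minutes to seconds: 117 x 60 = 7020
Total: 7020 + 56 = 7076

7076


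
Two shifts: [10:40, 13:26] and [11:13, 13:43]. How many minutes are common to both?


Interval A: [640, 806] minutes from midnight
Interval B: [673, 823] minutes from midnight
Overlap start = max(640, 673) = 673
Overlap end = min(806, 823) = 806
Overlap = 806 - 673 = 133 minutes

133


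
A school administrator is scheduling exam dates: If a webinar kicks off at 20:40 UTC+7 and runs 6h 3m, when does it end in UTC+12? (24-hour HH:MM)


Start: 20:40 in UTC+7
Step 1 - add duration:
  minutes: 40 + 3 = 43
  hours: 20 + 6 + 0 = 26
  end in UTC+7: 02:43
Step 2 - convert UTC+7 -> UTC+12:
  offset difference: 12 - (7) = 5 hours
  2 + (5) = 7 -> mod 24 = 7
Result: 07:43 in UTC+12

07:43


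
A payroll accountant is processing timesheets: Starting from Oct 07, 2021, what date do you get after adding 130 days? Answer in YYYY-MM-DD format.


Start: 2021-10-07
Adding 130 days
Days remaining in October: 24
After October: 106 days still to add
November 2021: 30 days, 76 remaining
December 2021: 31 days, 45 remaining
January 2022: 31 days, 14 remaining
February 2022 has 28 days, need 14
Result: 2022-02-14

2022-02-14


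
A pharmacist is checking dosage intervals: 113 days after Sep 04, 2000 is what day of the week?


Start: 2000-09-04 (Monday)
Step 1 - find target date: add 113 days
  2000-09-04 + 113 days = 2000-12-26
Step 2 - day of week:
  113 mod 7 = 1
  Monday + 1 days -> Tuesday
Result: Tuesday (2000-12-26)

Tuesday


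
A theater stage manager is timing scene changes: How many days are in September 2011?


Month: September
Year: 2011
September is a 30-day month
Total: 30 days

30


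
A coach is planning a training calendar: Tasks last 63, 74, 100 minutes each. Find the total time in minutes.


Durations: 63, 74, 100
Running sum: 63
+ 74 = 137
+ 100 = 237
Total duration: 237 minutes
That is 3 hours and 57 minutes

237


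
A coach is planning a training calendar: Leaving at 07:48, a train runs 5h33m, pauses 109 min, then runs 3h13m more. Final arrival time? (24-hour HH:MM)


Depart: 07:48
Leg 1: +333 min -> 13:21
Layover: +109 min -> 15:10
Leg 2: +193 min -> 18:23
Total travel: 635 minutes = 10h 35m
Arrival: 18:23

18:23


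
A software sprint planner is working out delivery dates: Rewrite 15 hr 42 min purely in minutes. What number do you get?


Hours: 15
Extra minutes: 42
Minutes per hour: 60
Hours to minutes: 15 x 60 = 900
Total: 900 + 42 = 942

942


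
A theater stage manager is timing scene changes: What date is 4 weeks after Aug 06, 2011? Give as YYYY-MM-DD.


Start: 2011-08-06
Weeks to add: 4
Convert to days: 4 x 7 = 28 days
Add 28 days to 2011-08-06
Result: 2011-09-03

2011-09-03


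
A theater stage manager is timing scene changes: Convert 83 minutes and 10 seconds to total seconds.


Minutes: 83
Extra seconds: 10
Seconds per minute: 60
Minutes to seconds: 83 x 60 = 4980
Total: 4980 + 10 = 4990

4990


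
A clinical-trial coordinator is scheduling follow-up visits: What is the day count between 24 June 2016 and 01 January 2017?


Start date: 2016-06-24
End date: 2017-01-01
Jun 2016: +7 days
Jul 2016: +31 days
Aug 2016: +31 days
... (4 more months)
Total: 191 days

191


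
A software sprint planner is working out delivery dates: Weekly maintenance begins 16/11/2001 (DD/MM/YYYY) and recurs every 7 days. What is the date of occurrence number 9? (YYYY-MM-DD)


First occurrence: 2001-11-16 (occurrence 1)
Each occurrence is 7 days after the previous.
Occurrence 9 is 8 weeks after the first.
8 weeks = 56 days
2001-11-16 + 56 days = 2002-01-11

2002-01-11


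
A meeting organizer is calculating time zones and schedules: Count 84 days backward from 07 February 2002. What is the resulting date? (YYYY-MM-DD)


Start: 2002-02-07
Subtracting 84 days
Days already passed in February: 7
After going back through February: 77 more days to subtract
January 2002: 31 days, 46 remaining
December 2001: 31 days, 15 remaining
November 2001 has 30 days, need 15
Result: 2001-11-15

2001-11-15


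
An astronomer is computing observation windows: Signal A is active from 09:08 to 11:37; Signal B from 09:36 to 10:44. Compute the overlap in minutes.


Interval A: [548, 697] minutes from midnight
Interval B: [576, 644] minutes from midnight
Overlap start = max(548, 576) = 576
Overlap end = min(697, 644) = 644
Overlap = 644 - 576 = 68 minutes

68


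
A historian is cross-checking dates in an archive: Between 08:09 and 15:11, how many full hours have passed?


Start: 08:09
End: 15:11
Hour difference: 15 - 8 = 7 hours
Minute difference: 11 - 9 = 2 minutes
Total minutes: 422
Complete hours: 422 / 60 = 7 (remainder 2)

7


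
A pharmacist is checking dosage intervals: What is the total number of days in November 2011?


Month: November
Year: 2011
November is a 30-day month
Total: 30 days

30


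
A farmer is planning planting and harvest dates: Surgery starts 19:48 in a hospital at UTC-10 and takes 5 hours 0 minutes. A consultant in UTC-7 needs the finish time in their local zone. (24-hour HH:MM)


Start: 19:48 in UTC-10
Step 1 - add duration:
  minutes: 48 + 0 = 48
  hours: 19 + 5 + 0 = 24
  end in UTC-10: 00:48
Step 2 - convert UTC-10 -> UTC-7:
  offset difference: -7 - (-10) = 3 hours
  0 + (3) = 3 -> mod 24 = 3
Result: 03:48 in UTC-7

03:48


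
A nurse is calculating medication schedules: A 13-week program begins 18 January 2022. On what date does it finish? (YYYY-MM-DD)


Start: 2022-01-18
Weeks to add: 13
Convert to days: 13 x 7 = 91 days
Add 91 days to 2022-01-18
Result: 2022-04-19

2022-04-19


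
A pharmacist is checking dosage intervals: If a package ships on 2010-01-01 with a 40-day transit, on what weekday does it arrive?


Start: 2010-01-01 (Friday)
Step 1 - find target date: add 40 days
  2010-01-01 + 40 days = 2010-02-10
Step 2 - day of week:
  40 mod 7 = 5
  Friday + 5 days -> Wednesday
Result: Wednesday (2010-02-10)

Wednesday


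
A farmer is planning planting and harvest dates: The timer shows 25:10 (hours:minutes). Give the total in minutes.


Hours: 25
Minutes: 10
Convert hours to minutes: 25 x 60 = 1500
Add remaining minutes: 1500 + 10 = 1510

1510


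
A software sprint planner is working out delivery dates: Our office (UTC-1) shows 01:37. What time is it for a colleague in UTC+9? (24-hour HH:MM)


Local time: 01:37 at UTC-1 (offset -1h)
Target zone: UTC+9 (offset 9h)
Difference: 9 - (-1) = 10 hours
Calculation: 1 + (10) = 11
Result: 11:37

11:37


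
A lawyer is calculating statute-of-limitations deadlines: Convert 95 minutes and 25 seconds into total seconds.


Minutes: 95
Seconds: 25
Convert minutes to seconds: 95 x 60 = 5700
Add remaining seconds: 5700 + 25 = 5725

5725


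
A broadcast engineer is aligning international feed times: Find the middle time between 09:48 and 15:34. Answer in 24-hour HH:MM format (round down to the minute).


Start time: 09:48 = 588 minutes from midnight
End time: 15:34 = 934 minutes from midnight
Sum: 588 + 934 = 1522
Midpoint: 1522 / 2 = 761 minutes
Convert: 761 / 60 = 12 hours, 41 minutes
Result: 12:41

12:41


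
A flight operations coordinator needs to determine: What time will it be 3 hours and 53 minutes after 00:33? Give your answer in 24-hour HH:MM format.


Start time: 00:33
Adding: 3 hours 53 minutes
Minutes: 33 + 53 = 86
Minute overflow: 86 >= 60, so carry 1 hour, minutes = 26
Hours: 0 + 3 + 1 = 4
Result: 04:26

04:26


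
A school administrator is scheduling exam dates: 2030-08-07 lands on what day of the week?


Date: 2030-08-07
January 1, 2030 is a Tuesday
Day of year: 219
Offset from Jan 1: 218 days
218 mod 7 = 1
Result: Wednesday

Wednesday


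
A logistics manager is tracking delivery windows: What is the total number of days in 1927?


Year: 1927
Check leap year rules:
Divisible by 4? No
1927 is not a leap year
Days: 365

365


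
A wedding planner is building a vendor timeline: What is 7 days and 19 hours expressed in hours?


Days: 7
Extra hours: 19
Hours per day: 24
Days to hours: 7 x 24 = 168
Total: 168 + 19 = 187

187


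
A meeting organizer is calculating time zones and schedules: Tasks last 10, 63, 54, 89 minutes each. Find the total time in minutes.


Durations: 10, 63, 54, 89
Running sum: 10
+ 63 = 73
+ 54 = 127
+ 89 = 216
Total duration: 216 minutes
That is 3 hours and 36 minutes

216


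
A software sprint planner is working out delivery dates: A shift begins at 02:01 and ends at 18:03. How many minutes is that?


Start time: 02:01 = 121 minutes from midnight
End time: 18:03 = 1083 minutes from midnight
Difference: 1083 - 121 = 962 minutes
That is 16 hours and 2 minutes

962


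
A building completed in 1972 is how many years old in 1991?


Birth year: 1972
Current year: 1991
Age = current year - birth year
Age = 1991 - 1972 = 19

19


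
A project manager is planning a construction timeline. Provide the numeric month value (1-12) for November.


Calendar month order:
10. October
11. November <--
12. December
November is month number 11

11


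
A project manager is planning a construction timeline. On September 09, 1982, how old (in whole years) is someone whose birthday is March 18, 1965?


Birth: 1965-03-18
Reference: 1982-09-09
Year difference: 1982 - 1965 = 17
Has birthday (03-18) occurred by 09-09? Yes
Age in full years: 17

17


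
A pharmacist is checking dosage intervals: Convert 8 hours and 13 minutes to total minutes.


Hours: 8
Extra minutes: 13
Minutes per hour: 60
Hours to minutes: 8 x 60 = 480
Total: 480 + 13 = 493

493


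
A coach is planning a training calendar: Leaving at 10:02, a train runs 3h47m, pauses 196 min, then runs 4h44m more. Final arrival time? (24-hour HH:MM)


Depart: 10:02
Leg 1: +227 min -> 13:49
Layover: +196 min -> 17:05
Leg 2: +284 min -> 21:49
Total travel: 707 minutes = 11h 47m
Arrival: 21:49

21:49


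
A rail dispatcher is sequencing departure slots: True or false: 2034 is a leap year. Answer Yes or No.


Year: 2034
Divisible by 4? 2034 / 4 = 508.5 -> No
Not divisible by 4, so NOT a leap year

No


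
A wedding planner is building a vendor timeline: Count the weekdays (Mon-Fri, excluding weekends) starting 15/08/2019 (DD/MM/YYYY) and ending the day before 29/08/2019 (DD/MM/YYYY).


Start: 2019-08-15 (Thursday)
End (exclusive): 2019-08-29 (Thursday)
Total calendar days: 14
Full weeks: 14 // 7 = 2 -> 10 weekdays
Remaining 0 days starting on Thursday:
Total business days: 10 + 0 = 10

10


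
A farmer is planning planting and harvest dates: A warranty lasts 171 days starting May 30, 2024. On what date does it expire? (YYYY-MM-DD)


Start: 2024-05-30
Adding 171 days
Days remaining in May: 1
After May: 170 days still to add
June 2024: 30 days, 140 remaining
July 2024: 31 days, 109 remaining
August 2024: 31 days, 78 remaining
September 2024: 30 days, 48 remaining
Result: 2024-11-17

2024-11-17


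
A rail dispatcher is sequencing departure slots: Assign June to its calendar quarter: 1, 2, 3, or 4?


Month: June (month 6)
Q1: January-March (months 1-3)
Q2: April-June (months 4-6)
Q3: July-September (months 7-9)
Q4: October-December (months 10-12)
Month 6 falls in Q2

2


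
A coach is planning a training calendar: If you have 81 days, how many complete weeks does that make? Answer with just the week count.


Total days: 81
Days per week: 7
Division: 81 / 7 = 11 remainder 4
Complete weeks: 11
Remaining days: 4

11


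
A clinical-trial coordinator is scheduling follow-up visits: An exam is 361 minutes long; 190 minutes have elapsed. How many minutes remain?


Total budget: 361 minutes
Time used: 190 minutes
Remaining: 361 - 190 = 171 minutes
Percent used: 52.6%
Percent remaining: 47.4%

171


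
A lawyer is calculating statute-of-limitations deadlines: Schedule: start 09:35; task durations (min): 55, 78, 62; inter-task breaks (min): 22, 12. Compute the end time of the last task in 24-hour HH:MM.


Start: 09:35 = 575 min from midnight
  after task 1 (55 min): 10:30
  after break (22 min): 10:52
  after task 2 (78 min): 12:10
  after break (12 min): 12:22
  after task 3 (62 min): 13:24
Total elapsed: 229 minutes
End time: 13:24

13:24


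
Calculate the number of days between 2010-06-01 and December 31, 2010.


Start: June 01, 2010
End: December 31, 2010
Days left in June: 29
July: 31
August: 31
September: 30
October: 31
... plus remaining months
Sum of remaining months: 184
Total: 29 + 184 = 213

213


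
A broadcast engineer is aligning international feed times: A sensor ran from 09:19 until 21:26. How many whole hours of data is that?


Start: 09:19
End: 21:26
Hour difference: 21 - 9 = 12 hours
Minute difference: 26 - 19 = 7 minutes
Total minutes: 727
Complete hours: 727 / 60 = 12 (remainder 7)

12


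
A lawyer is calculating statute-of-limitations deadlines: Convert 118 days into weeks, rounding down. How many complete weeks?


Total days: 118
Days per week: 7
Division: 118 / 7 = 16 remainder 6
Complete weeks: 16
Remaining days: 6

16


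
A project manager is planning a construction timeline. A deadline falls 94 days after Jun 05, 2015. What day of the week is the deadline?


Start: 2015-06-05 (Friday)
Step 1 - find target date: add 94 days
  2015-06-05 + 94 days = 2015-09-07
Step 2 - day of week:
  94 mod 7 = 3
  Friday + 3 days -> Monday
Result: Monday (2015-09-07)

Monday


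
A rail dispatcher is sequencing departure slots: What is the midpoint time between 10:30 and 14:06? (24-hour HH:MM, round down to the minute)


Start time: 10:30 = 630 minutes from midnight
End time: 14:06 = 846 minutes from midnight
Sum: 630 + 846 = 1476
Midpoint: 1476 / 2 = 738 minutes
Convert: 738 / 60 = 12 hours, 18 minutes
Result: 12:18

12:18


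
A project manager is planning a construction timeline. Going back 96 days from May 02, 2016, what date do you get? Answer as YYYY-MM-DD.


Start: 2016-05-02
Subtracting 96 days
Days already passed in May: 2
After going back through May: 94 more days to subtract
April 2016: 30 days, 64 remaining
March 2016: 31 days, 33 remaining
February 2016: 29 days, 4 remaining
January 2016 has 31 days, need 4
Result: 2016-01-27

2016-01-27


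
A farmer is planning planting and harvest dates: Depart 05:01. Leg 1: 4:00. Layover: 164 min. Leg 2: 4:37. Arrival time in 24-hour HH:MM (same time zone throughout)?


Depart: 05:01
Leg 1: +240 min -> 09:01
Layover: +164 min -> 11:45
Leg 2: +277 min -> 16:22
Total travel: 681 minutes = 11h 21m
Arrival: 16:22

16:22


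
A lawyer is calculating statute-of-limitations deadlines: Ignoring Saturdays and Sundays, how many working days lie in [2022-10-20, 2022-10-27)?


Start: 2022-10-20 (Thursday)
End (exclusive): 2022-10-27 (Thursday)
Total calendar days: 7
Full weeks: 7 // 7 = 1 -> 5 weekdays
Remaining 0 days starting on Thursday:
Total business days: 5 + 0 = 5

5


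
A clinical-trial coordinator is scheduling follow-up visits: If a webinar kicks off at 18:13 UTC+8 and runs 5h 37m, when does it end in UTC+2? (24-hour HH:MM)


Start: 18:13 in UTC+8
Step 1 - add duration:
  minutes: 13 + 37 = 50
  hours: 18 + 5 + 0 = 23
  end in UTC+8: 23:50
Step 2 - convert UTC+8 -> UTC+2:
  offset difference: 2 - (8) = -6 hours
  23 + (-6) = 17 -> mod 24 = 17
Result: 17:50 in UTC+2

17:50


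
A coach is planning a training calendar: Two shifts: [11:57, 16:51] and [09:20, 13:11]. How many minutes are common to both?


Interval A: [717, 1011] minutes from midnight
Interval B: [560, 791] minutes from midnight
Overlap start = max(717, 560) = 717
Overlap end = min(1011, 791) = 791
Overlap = 791 - 717 = 74 minutes

74


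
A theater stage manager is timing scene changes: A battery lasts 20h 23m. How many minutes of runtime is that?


Hours: 20
Extra minutes: 23
Minutes per hour: 60
Hours to minutes: 20 x 60 = 1200
Total: 1200 + 23 = 1223

1223


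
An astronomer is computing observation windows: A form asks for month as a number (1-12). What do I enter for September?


Calendar month order:
8. August
9. September <--
10. October
September is month number 9

9


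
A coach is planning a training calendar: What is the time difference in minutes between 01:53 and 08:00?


Start time: 01:53 = 113 minutes from midnight
End time: 08:00 = 480 minutes from midnight
Difference: 480 - 113 = 367 minutes
That is 6 hours and 7 minutes

367


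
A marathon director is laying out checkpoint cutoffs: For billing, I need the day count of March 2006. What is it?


Month: March
Year: 2006
March is a 31-day month
Total: 31 days

31


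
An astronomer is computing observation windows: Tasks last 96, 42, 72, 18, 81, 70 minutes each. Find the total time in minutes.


Durations: 96, 42, 72, 18, 81, 70
Running sum: 96
+ 42 = 138
+ 72 = 210
+ 18 = 228
+ 81 = 309
+ 70 = 379
Total duration: 379 minutes
That is 6 hours and 19 minutes

379


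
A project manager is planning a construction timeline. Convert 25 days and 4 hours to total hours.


Days: 25
Extra hours: 4
Hours per day: 24
Days to hours: 25 x 24 = 600
Total: 600 + 4 = 604

604


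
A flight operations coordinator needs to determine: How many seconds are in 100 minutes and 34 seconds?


Minutes: 100
Seconds: 34
Convert minutes to seconds: 100 x 60 = 6000
Add remaining seconds: 6000 + 34 = 6034

6034


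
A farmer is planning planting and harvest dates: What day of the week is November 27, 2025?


Date: 2025-11-27
January 1, 2025 is a Wednesday
Day of year: 331
Offset from Jan 1: 330 days
330 mod 7 = 1
Result: Thursday

Thursday


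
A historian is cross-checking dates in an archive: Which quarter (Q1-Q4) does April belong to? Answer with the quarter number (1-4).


Month: April (month 4)
Q1: January-March (months 1-3)
Q2: April-June (months 4-6)
Q3: July-September (months 7-9)
Q4: October-December (months 10-12)
Month 4 falls in Q2

2


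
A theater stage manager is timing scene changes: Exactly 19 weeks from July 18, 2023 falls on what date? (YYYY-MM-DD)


Start: 2023-07-18
Weeks to add: 19
Convert to days: 19 x 7 = 133 days
Add 133 days to 2023-07-18
Result: 2023-11-28

2023-11-28


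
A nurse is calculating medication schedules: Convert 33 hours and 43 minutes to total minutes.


Hours: 33
Minutes: 43
Convert hours to minutes: 33 x 60 = 1980
Add remaining minutes: 1980 + 43 = 2023

2023


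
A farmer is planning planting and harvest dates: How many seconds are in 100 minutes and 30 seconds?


Minutes: 100
Extra seconds: 30
Seconds per minute: 60
Minutes to seconds: 100 x 60 = 6000
Total: 6000 + 30 = 6030

6030


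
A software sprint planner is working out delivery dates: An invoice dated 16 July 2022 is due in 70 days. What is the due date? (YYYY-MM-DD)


Start: 2022-07-16
Adding 70 days
Days remaining in July: 15
After July: 55 days still to add
August 2022: 31 days, 24 remaining
September 2022 has 30 days, need 24
Result: 2022-09-24

2022-09-24


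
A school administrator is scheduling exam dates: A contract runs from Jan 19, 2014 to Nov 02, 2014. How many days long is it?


Start date: 2014-01-19
End date: 2014-11-02
Jan 2014: +13 days
Feb 2014: +28 days
Mar 2014: +31 days
... (8 more months)
Total: 287 days

287


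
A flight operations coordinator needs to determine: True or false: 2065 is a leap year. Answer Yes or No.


Year: 2065
Divisible by 4? 2065 / 4 = 516.25 -> No
Not divisible by 4, so NOT a leap year

No


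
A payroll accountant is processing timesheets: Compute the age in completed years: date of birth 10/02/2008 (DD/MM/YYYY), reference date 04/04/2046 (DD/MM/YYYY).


Birth: 2008-02-10
Reference: 2046-04-04
Year difference: 2046 - 2008 = 38
Has birthday (02-10) occurred by 04-04? Yes
Age in full years: 38

38


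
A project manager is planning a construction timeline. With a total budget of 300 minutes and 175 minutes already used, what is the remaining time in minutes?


Total budget: 300 minutes
Time used: 175 minutes
Remaining: 300 - 175 = 125 minutes
Percent used: 58.3%
Percent remaining: 41.7%

125


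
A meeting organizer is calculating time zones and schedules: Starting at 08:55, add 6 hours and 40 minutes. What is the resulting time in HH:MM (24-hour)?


Start time: 08:55
Adding: 6 hours 40 minutes
Minutes: 55 + 40 = 95
Minute overflow: 95 >= 60, so carry 1 hour, minutes = 35
Hours: 8 + 6 + 1 = 15
Result: 15:35

15:35


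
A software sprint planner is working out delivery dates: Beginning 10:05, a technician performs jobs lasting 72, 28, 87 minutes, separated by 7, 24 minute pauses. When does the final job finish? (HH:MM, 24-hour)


Start: 10:05 = 605 min from midnight
  after task 1 (72 min): 11:17
  after break (7 min): 11:24
  after task 2 (28 min): 11:52
  after break (24 min): 12:16
  after task 3 (87 min): 13:43
Total elapsed: 218 minutes
End time: 13:43

13:43


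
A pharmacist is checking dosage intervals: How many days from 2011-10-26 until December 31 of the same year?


Start: October 26, 2011
End: December 31, 2011
Days left in October: 5
November: 30
December: 31
Sum of remaining months: 61
Total: 5 + 61 = 66

66


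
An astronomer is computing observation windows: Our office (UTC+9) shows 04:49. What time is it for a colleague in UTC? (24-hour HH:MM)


Local time: 04:49 at UTC+9 (offset 9h)
Target zone: UTC (offset 0h)
Difference: 0 - (9) = -9 hours
Calculation: 4 + (-9) = -5
Wraparound: (-5) mod 24 = 19
Result: 19:49

19:49


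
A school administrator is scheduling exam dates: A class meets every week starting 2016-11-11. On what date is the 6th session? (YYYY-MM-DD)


First occurrence: 2016-11-11 (occurrence 1)
Each occurrence is 7 days after the previous.
Occurrence 6 is 5 weeks after the first.
5 weeks = 35 days
2016-11-11 + 35 days = 2016-12-16

2016-12-16


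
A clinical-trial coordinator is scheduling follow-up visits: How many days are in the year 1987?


Year: 1987
Check leap year rules:
Divisible by 4? No
1987 is not a leap year
Days: 365

365


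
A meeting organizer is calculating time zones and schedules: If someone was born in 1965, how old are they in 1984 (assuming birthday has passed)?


Birth year: 1965
Current year: 1984
Age = current year - birth year
Age = 1984 - 1965 = 19

19


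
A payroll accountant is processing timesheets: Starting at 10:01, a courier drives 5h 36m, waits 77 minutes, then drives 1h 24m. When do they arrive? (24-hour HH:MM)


Depart: 10:01
Leg 1: +336 min -> 15:37
Layover: +77 min -> 16:54
Leg 2: +84 min -> 18:18
Total travel: 497 minutes = 8h 17m
Arrival: 18:18

18:18


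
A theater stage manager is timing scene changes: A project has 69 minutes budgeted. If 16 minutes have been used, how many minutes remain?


Total budget: 69 minutes
Time used: 16 minutes
Remaining: 69 - 16 = 53 minutes
Percent used: 23.2%
Percent remaining: 76.8%

53


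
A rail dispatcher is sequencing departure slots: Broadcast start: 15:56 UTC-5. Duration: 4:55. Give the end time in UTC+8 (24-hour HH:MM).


Start: 15:56 in UTC-5
Step 1 - add duration:
  minutes: 56 + 55 = 111 (carry 1h)
  hours: 15 + 4 + 1 = 20
  end in UTC-5: 20:51
Step 2 - convert UTC-5 -> UTC+8:
  offset difference: 8 - (-5) = 13 hours
  20 + (13) = 33 -> mod 24 = 9
Result: 09:51 in UTC+8

09:51


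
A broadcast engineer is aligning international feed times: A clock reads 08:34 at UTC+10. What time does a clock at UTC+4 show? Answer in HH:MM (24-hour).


Local time: 08:34 at UTC+10 (offset 10h)
Target zone: UTC+4 (offset 4h)
Difference: 4 - (10) = -6 hours
Calculation: 8 + (-6) = 2
Result: 02:34

02:34


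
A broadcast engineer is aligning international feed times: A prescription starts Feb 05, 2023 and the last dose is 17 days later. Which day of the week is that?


Start: 2023-02-05 (Sunday)
Step 1 - find target date: add 17 days
  2023-02-05 + 17 days = 2023-02-22
Step 2 - day of week:
  17 mod 7 = 3
  Sunday + 3 days -> Wednesday
Result: Wednesday (2023-02-22)

Wednesday


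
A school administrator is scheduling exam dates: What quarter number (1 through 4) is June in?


Month: June (month 6)
Q1: January-March (months 1-3)
Q2: April-June (months 4-6)
Q3: July-September (months 7-9)
Q4: October-December (months 10-12)
Month 6 falls in Q2

2


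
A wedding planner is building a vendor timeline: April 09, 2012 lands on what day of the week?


Date: 2012-04-09
January 1, 2012 is a Sunday
Day of year: 100
Offset from Jan 1: 99 days
99 mod 7 = 1
Result: Monday

Monday


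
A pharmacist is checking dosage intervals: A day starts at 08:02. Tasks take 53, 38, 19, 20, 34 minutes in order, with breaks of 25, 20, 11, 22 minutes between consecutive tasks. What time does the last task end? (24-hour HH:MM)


Start: 08:02 = 482 min from midnight
  after task 1 (53 min): 08:55
  after break (25 min): 09:20
  after task 2 (38 min): 09:58
  after break (20 min): 10:18
  after task 3 (19 min): 10:37
  after break (11 min): 10:48
  after task 4 (20 min): 11:08
  after break (22 min): 11:30
  after task 5 (34 min): 12:04
Total elapsed: 242 minutes
End time: 12:04

12:04


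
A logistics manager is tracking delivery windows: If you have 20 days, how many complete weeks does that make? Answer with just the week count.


Total days: 20
Days per week: 7
Division: 20 / 7 = 2 remainder 6
Complete weeks: 2
Remaining days: 6

2


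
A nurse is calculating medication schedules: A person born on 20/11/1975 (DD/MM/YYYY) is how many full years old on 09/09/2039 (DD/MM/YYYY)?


Birth: 1975-11-20
Reference: 2039-09-09
Year difference: 2039 - 1975 = 64
Has birthday (11-20) occurred by 09-09? No
Birthday not yet reached this year -> subtract 1
Age in full years: 63

63


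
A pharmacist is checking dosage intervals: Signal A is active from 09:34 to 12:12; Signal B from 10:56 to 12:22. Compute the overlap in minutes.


Interval A: [574, 732] minutes from midnight
Interval B: [656, 742] minutes from midnight
Overlap start = max(574, 656) = 656
Overlap end = min(732, 742) = 732
Overlap = 732 - 656 = 76 minutes

76


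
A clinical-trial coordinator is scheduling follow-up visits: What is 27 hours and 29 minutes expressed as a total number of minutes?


Hours: 27
Minutes: 29
Convert hours to minutes: 27 x 60 = 1620
Add remaining minutes: 1620 + 29 = 1649

1649


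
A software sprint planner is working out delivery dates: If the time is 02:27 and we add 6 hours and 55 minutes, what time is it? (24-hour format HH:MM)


Start time: 02:27
Adding: 6 hours 55 minutes
Minutes: 27 + 55 = 82
Minute overflow: 82 >= 60, so carry 1 hour, minutes = 22
Hours: 2 + 6 + 1 = 9
Result: 09:22

09:22


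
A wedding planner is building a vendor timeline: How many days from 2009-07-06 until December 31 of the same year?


Start: July 06, 2009
End: December 31, 2009
Days left in July: 25
August: 31
September: 30
October: 31
November: 30
... plus remaining months
Sum of remaining months: 153
Total: 25 + 153 = 178

178


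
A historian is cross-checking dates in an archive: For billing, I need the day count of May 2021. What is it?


Month: May
Year: 2021
May is a 31-day month
Total: 31 days

31


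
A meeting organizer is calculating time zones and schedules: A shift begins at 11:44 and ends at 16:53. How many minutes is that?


Start time: 11:44 = 704 minutes from midnight
End time: 16:53 = 1013 minutes from midnight
Difference: 1013 - 704 = 309 minutes
That is 5 hours and 9 minutes

309
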